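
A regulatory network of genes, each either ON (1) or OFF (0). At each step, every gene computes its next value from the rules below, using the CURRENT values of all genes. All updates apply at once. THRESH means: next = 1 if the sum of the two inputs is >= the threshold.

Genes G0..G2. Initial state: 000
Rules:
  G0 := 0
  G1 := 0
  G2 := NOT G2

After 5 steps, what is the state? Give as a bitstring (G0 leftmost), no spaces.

Step 1: G0=0(const) G1=0(const) G2=NOT G2=NOT 0=1 -> 001
Step 2: G0=0(const) G1=0(const) G2=NOT G2=NOT 1=0 -> 000
Step 3: G0=0(const) G1=0(const) G2=NOT G2=NOT 0=1 -> 001
Step 4: G0=0(const) G1=0(const) G2=NOT G2=NOT 1=0 -> 000
Step 5: G0=0(const) G1=0(const) G2=NOT G2=NOT 0=1 -> 001

001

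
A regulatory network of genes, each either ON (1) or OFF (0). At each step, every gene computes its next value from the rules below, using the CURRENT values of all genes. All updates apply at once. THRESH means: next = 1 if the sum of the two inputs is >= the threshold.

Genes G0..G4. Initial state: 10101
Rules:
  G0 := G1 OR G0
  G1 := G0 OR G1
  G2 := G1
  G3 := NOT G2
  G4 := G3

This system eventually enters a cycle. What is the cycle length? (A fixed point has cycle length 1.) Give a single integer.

Step 0: 10101
Step 1: G0=G1|G0=0|1=1 G1=G0|G1=1|0=1 G2=G1=0 G3=NOT G2=NOT 1=0 G4=G3=0 -> 11000
Step 2: G0=G1|G0=1|1=1 G1=G0|G1=1|1=1 G2=G1=1 G3=NOT G2=NOT 0=1 G4=G3=0 -> 11110
Step 3: G0=G1|G0=1|1=1 G1=G0|G1=1|1=1 G2=G1=1 G3=NOT G2=NOT 1=0 G4=G3=1 -> 11101
Step 4: G0=G1|G0=1|1=1 G1=G0|G1=1|1=1 G2=G1=1 G3=NOT G2=NOT 1=0 G4=G3=0 -> 11100
Step 5: G0=G1|G0=1|1=1 G1=G0|G1=1|1=1 G2=G1=1 G3=NOT G2=NOT 1=0 G4=G3=0 -> 11100
State from step 5 equals state from step 4 -> cycle length 1

Answer: 1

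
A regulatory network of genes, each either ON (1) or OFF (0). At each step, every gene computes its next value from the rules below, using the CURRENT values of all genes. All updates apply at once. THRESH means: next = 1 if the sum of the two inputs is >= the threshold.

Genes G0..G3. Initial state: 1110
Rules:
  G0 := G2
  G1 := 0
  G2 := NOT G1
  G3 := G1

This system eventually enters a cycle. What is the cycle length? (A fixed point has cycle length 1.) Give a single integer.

Step 0: 1110
Step 1: G0=G2=1 G1=0(const) G2=NOT G1=NOT 1=0 G3=G1=1 -> 1001
Step 2: G0=G2=0 G1=0(const) G2=NOT G1=NOT 0=1 G3=G1=0 -> 0010
Step 3: G0=G2=1 G1=0(const) G2=NOT G1=NOT 0=1 G3=G1=0 -> 1010
Step 4: G0=G2=1 G1=0(const) G2=NOT G1=NOT 0=1 G3=G1=0 -> 1010
State from step 4 equals state from step 3 -> cycle length 1

Answer: 1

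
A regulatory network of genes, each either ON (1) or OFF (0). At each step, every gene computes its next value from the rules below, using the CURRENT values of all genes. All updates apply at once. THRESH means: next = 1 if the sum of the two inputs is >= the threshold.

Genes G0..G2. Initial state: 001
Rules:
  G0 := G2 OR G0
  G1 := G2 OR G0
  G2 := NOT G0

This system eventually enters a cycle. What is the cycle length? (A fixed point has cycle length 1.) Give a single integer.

Step 0: 001
Step 1: G0=G2|G0=1|0=1 G1=G2|G0=1|0=1 G2=NOT G0=NOT 0=1 -> 111
Step 2: G0=G2|G0=1|1=1 G1=G2|G0=1|1=1 G2=NOT G0=NOT 1=0 -> 110
Step 3: G0=G2|G0=0|1=1 G1=G2|G0=0|1=1 G2=NOT G0=NOT 1=0 -> 110
State from step 3 equals state from step 2 -> cycle length 1

Answer: 1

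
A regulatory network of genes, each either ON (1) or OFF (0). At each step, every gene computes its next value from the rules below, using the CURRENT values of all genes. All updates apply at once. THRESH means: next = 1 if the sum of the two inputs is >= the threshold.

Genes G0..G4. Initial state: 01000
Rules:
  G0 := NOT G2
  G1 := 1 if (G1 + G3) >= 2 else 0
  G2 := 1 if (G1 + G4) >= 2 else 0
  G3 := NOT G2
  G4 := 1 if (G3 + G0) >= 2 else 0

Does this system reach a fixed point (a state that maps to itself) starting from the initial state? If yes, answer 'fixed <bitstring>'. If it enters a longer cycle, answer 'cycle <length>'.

Step 0: 01000
Step 1: G0=NOT G2=NOT 0=1 G1=(1+0>=2)=0 G2=(1+0>=2)=0 G3=NOT G2=NOT 0=1 G4=(0+0>=2)=0 -> 10010
Step 2: G0=NOT G2=NOT 0=1 G1=(0+1>=2)=0 G2=(0+0>=2)=0 G3=NOT G2=NOT 0=1 G4=(1+1>=2)=1 -> 10011
Step 3: G0=NOT G2=NOT 0=1 G1=(0+1>=2)=0 G2=(0+1>=2)=0 G3=NOT G2=NOT 0=1 G4=(1+1>=2)=1 -> 10011
Fixed point reached at step 2: 10011

Answer: fixed 10011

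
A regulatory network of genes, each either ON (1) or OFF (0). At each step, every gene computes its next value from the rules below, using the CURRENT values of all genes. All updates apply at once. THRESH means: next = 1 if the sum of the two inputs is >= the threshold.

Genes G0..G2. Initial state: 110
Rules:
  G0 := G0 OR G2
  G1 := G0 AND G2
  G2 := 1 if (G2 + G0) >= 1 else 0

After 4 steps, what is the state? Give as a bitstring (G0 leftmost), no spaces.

Step 1: G0=G0|G2=1|0=1 G1=G0&G2=1&0=0 G2=(0+1>=1)=1 -> 101
Step 2: G0=G0|G2=1|1=1 G1=G0&G2=1&1=1 G2=(1+1>=1)=1 -> 111
Step 3: G0=G0|G2=1|1=1 G1=G0&G2=1&1=1 G2=(1+1>=1)=1 -> 111
Step 4: G0=G0|G2=1|1=1 G1=G0&G2=1&1=1 G2=(1+1>=1)=1 -> 111

111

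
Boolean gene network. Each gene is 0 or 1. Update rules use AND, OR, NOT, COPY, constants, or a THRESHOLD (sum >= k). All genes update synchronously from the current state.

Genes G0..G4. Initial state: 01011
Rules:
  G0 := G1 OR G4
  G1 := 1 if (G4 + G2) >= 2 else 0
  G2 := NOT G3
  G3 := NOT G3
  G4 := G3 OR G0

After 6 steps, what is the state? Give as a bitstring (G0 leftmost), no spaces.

Step 1: G0=G1|G4=1|1=1 G1=(1+0>=2)=0 G2=NOT G3=NOT 1=0 G3=NOT G3=NOT 1=0 G4=G3|G0=1|0=1 -> 10001
Step 2: G0=G1|G4=0|1=1 G1=(1+0>=2)=0 G2=NOT G3=NOT 0=1 G3=NOT G3=NOT 0=1 G4=G3|G0=0|1=1 -> 10111
Step 3: G0=G1|G4=0|1=1 G1=(1+1>=2)=1 G2=NOT G3=NOT 1=0 G3=NOT G3=NOT 1=0 G4=G3|G0=1|1=1 -> 11001
Step 4: G0=G1|G4=1|1=1 G1=(1+0>=2)=0 G2=NOT G3=NOT 0=1 G3=NOT G3=NOT 0=1 G4=G3|G0=0|1=1 -> 10111
Step 5: G0=G1|G4=0|1=1 G1=(1+1>=2)=1 G2=NOT G3=NOT 1=0 G3=NOT G3=NOT 1=0 G4=G3|G0=1|1=1 -> 11001
Step 6: G0=G1|G4=1|1=1 G1=(1+0>=2)=0 G2=NOT G3=NOT 0=1 G3=NOT G3=NOT 0=1 G4=G3|G0=0|1=1 -> 10111

10111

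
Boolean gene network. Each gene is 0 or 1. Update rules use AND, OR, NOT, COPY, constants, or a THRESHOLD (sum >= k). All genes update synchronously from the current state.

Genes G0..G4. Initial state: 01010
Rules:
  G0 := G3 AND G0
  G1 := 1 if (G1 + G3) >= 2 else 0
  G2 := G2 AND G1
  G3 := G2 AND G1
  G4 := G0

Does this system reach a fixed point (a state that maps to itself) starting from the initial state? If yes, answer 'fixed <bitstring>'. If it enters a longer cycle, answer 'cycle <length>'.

Answer: fixed 00000

Derivation:
Step 0: 01010
Step 1: G0=G3&G0=1&0=0 G1=(1+1>=2)=1 G2=G2&G1=0&1=0 G3=G2&G1=0&1=0 G4=G0=0 -> 01000
Step 2: G0=G3&G0=0&0=0 G1=(1+0>=2)=0 G2=G2&G1=0&1=0 G3=G2&G1=0&1=0 G4=G0=0 -> 00000
Step 3: G0=G3&G0=0&0=0 G1=(0+0>=2)=0 G2=G2&G1=0&0=0 G3=G2&G1=0&0=0 G4=G0=0 -> 00000
Fixed point reached at step 2: 00000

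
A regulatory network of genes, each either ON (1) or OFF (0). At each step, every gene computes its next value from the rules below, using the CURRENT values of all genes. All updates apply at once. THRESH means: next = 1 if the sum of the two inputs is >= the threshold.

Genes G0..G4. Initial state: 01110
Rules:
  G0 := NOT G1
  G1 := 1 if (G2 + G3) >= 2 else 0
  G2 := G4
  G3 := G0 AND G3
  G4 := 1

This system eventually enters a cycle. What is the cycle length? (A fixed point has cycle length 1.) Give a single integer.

Answer: 1

Derivation:
Step 0: 01110
Step 1: G0=NOT G1=NOT 1=0 G1=(1+1>=2)=1 G2=G4=0 G3=G0&G3=0&1=0 G4=1(const) -> 01001
Step 2: G0=NOT G1=NOT 1=0 G1=(0+0>=2)=0 G2=G4=1 G3=G0&G3=0&0=0 G4=1(const) -> 00101
Step 3: G0=NOT G1=NOT 0=1 G1=(1+0>=2)=0 G2=G4=1 G3=G0&G3=0&0=0 G4=1(const) -> 10101
Step 4: G0=NOT G1=NOT 0=1 G1=(1+0>=2)=0 G2=G4=1 G3=G0&G3=1&0=0 G4=1(const) -> 10101
State from step 4 equals state from step 3 -> cycle length 1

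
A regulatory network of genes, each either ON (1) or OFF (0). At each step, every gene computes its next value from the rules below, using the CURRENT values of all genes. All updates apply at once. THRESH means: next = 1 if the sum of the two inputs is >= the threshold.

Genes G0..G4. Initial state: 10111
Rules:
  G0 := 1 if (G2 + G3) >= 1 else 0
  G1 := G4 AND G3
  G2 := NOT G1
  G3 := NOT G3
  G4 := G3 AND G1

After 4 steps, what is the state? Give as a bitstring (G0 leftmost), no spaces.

Step 1: G0=(1+1>=1)=1 G1=G4&G3=1&1=1 G2=NOT G1=NOT 0=1 G3=NOT G3=NOT 1=0 G4=G3&G1=1&0=0 -> 11100
Step 2: G0=(1+0>=1)=1 G1=G4&G3=0&0=0 G2=NOT G1=NOT 1=0 G3=NOT G3=NOT 0=1 G4=G3&G1=0&1=0 -> 10010
Step 3: G0=(0+1>=1)=1 G1=G4&G3=0&1=0 G2=NOT G1=NOT 0=1 G3=NOT G3=NOT 1=0 G4=G3&G1=1&0=0 -> 10100
Step 4: G0=(1+0>=1)=1 G1=G4&G3=0&0=0 G2=NOT G1=NOT 0=1 G3=NOT G3=NOT 0=1 G4=G3&G1=0&0=0 -> 10110

10110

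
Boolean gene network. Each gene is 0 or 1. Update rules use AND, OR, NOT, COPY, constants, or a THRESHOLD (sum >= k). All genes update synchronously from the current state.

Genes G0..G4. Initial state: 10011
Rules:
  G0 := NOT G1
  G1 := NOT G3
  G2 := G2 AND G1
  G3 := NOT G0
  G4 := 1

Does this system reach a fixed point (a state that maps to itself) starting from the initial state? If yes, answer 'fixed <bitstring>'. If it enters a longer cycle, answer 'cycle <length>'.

Step 0: 10011
Step 1: G0=NOT G1=NOT 0=1 G1=NOT G3=NOT 1=0 G2=G2&G1=0&0=0 G3=NOT G0=NOT 1=0 G4=1(const) -> 10001
Step 2: G0=NOT G1=NOT 0=1 G1=NOT G3=NOT 0=1 G2=G2&G1=0&0=0 G3=NOT G0=NOT 1=0 G4=1(const) -> 11001
Step 3: G0=NOT G1=NOT 1=0 G1=NOT G3=NOT 0=1 G2=G2&G1=0&1=0 G3=NOT G0=NOT 1=0 G4=1(const) -> 01001
Step 4: G0=NOT G1=NOT 1=0 G1=NOT G3=NOT 0=1 G2=G2&G1=0&1=0 G3=NOT G0=NOT 0=1 G4=1(const) -> 01011
Step 5: G0=NOT G1=NOT 1=0 G1=NOT G3=NOT 1=0 G2=G2&G1=0&1=0 G3=NOT G0=NOT 0=1 G4=1(const) -> 00011
Step 6: G0=NOT G1=NOT 0=1 G1=NOT G3=NOT 1=0 G2=G2&G1=0&0=0 G3=NOT G0=NOT 0=1 G4=1(const) -> 10011
Cycle of length 6 starting at step 0 -> no fixed point

Answer: cycle 6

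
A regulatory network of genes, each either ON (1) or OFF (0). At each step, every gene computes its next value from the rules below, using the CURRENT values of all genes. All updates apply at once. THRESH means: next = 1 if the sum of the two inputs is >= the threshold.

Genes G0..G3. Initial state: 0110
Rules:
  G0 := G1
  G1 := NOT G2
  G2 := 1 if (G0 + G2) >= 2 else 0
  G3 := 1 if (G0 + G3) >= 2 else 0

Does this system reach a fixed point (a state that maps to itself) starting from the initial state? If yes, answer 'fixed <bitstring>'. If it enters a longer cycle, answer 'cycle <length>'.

Step 0: 0110
Step 1: G0=G1=1 G1=NOT G2=NOT 1=0 G2=(0+1>=2)=0 G3=(0+0>=2)=0 -> 1000
Step 2: G0=G1=0 G1=NOT G2=NOT 0=1 G2=(1+0>=2)=0 G3=(1+0>=2)=0 -> 0100
Step 3: G0=G1=1 G1=NOT G2=NOT 0=1 G2=(0+0>=2)=0 G3=(0+0>=2)=0 -> 1100
Step 4: G0=G1=1 G1=NOT G2=NOT 0=1 G2=(1+0>=2)=0 G3=(1+0>=2)=0 -> 1100
Fixed point reached at step 3: 1100

Answer: fixed 1100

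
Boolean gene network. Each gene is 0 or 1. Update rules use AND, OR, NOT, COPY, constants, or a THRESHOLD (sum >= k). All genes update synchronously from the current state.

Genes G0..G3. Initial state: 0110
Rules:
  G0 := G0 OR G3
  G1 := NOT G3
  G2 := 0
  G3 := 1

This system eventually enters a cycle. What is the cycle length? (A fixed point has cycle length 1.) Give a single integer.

Step 0: 0110
Step 1: G0=G0|G3=0|0=0 G1=NOT G3=NOT 0=1 G2=0(const) G3=1(const) -> 0101
Step 2: G0=G0|G3=0|1=1 G1=NOT G3=NOT 1=0 G2=0(const) G3=1(const) -> 1001
Step 3: G0=G0|G3=1|1=1 G1=NOT G3=NOT 1=0 G2=0(const) G3=1(const) -> 1001
State from step 3 equals state from step 2 -> cycle length 1

Answer: 1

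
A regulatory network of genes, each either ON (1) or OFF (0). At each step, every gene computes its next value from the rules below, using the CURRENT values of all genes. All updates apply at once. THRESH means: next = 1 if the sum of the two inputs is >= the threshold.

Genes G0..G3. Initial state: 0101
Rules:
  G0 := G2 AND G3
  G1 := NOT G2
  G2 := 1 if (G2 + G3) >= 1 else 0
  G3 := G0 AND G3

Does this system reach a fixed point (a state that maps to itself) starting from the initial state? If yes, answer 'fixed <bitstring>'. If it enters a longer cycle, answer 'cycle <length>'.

Step 0: 0101
Step 1: G0=G2&G3=0&1=0 G1=NOT G2=NOT 0=1 G2=(0+1>=1)=1 G3=G0&G3=0&1=0 -> 0110
Step 2: G0=G2&G3=1&0=0 G1=NOT G2=NOT 1=0 G2=(1+0>=1)=1 G3=G0&G3=0&0=0 -> 0010
Step 3: G0=G2&G3=1&0=0 G1=NOT G2=NOT 1=0 G2=(1+0>=1)=1 G3=G0&G3=0&0=0 -> 0010
Fixed point reached at step 2: 0010

Answer: fixed 0010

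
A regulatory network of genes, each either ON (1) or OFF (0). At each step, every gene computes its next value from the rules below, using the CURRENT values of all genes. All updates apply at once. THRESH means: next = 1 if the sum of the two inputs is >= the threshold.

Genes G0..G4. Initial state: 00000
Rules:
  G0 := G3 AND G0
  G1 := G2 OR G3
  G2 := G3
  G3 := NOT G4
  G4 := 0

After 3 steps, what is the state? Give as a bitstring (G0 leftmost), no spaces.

Step 1: G0=G3&G0=0&0=0 G1=G2|G3=0|0=0 G2=G3=0 G3=NOT G4=NOT 0=1 G4=0(const) -> 00010
Step 2: G0=G3&G0=1&0=0 G1=G2|G3=0|1=1 G2=G3=1 G3=NOT G4=NOT 0=1 G4=0(const) -> 01110
Step 3: G0=G3&G0=1&0=0 G1=G2|G3=1|1=1 G2=G3=1 G3=NOT G4=NOT 0=1 G4=0(const) -> 01110

01110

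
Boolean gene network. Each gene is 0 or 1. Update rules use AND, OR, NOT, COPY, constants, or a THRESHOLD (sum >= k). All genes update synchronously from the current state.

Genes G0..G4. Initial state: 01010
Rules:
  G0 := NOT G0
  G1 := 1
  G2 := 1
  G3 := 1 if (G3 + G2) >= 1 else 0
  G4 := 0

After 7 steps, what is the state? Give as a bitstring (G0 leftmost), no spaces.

Step 1: G0=NOT G0=NOT 0=1 G1=1(const) G2=1(const) G3=(1+0>=1)=1 G4=0(const) -> 11110
Step 2: G0=NOT G0=NOT 1=0 G1=1(const) G2=1(const) G3=(1+1>=1)=1 G4=0(const) -> 01110
Step 3: G0=NOT G0=NOT 0=1 G1=1(const) G2=1(const) G3=(1+1>=1)=1 G4=0(const) -> 11110
Step 4: G0=NOT G0=NOT 1=0 G1=1(const) G2=1(const) G3=(1+1>=1)=1 G4=0(const) -> 01110
Step 5: G0=NOT G0=NOT 0=1 G1=1(const) G2=1(const) G3=(1+1>=1)=1 G4=0(const) -> 11110
Step 6: G0=NOT G0=NOT 1=0 G1=1(const) G2=1(const) G3=(1+1>=1)=1 G4=0(const) -> 01110
Step 7: G0=NOT G0=NOT 0=1 G1=1(const) G2=1(const) G3=(1+1>=1)=1 G4=0(const) -> 11110

11110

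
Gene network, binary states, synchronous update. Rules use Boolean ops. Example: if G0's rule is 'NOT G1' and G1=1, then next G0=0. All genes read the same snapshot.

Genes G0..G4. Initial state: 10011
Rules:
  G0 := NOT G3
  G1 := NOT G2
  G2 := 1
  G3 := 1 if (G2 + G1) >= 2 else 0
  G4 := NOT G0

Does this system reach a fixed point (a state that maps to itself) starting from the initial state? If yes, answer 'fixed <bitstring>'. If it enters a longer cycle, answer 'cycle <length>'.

Step 0: 10011
Step 1: G0=NOT G3=NOT 1=0 G1=NOT G2=NOT 0=1 G2=1(const) G3=(0+0>=2)=0 G4=NOT G0=NOT 1=0 -> 01100
Step 2: G0=NOT G3=NOT 0=1 G1=NOT G2=NOT 1=0 G2=1(const) G3=(1+1>=2)=1 G4=NOT G0=NOT 0=1 -> 10111
Step 3: G0=NOT G3=NOT 1=0 G1=NOT G2=NOT 1=0 G2=1(const) G3=(1+0>=2)=0 G4=NOT G0=NOT 1=0 -> 00100
Step 4: G0=NOT G3=NOT 0=1 G1=NOT G2=NOT 1=0 G2=1(const) G3=(1+0>=2)=0 G4=NOT G0=NOT 0=1 -> 10101
Step 5: G0=NOT G3=NOT 0=1 G1=NOT G2=NOT 1=0 G2=1(const) G3=(1+0>=2)=0 G4=NOT G0=NOT 1=0 -> 10100
Step 6: G0=NOT G3=NOT 0=1 G1=NOT G2=NOT 1=0 G2=1(const) G3=(1+0>=2)=0 G4=NOT G0=NOT 1=0 -> 10100
Fixed point reached at step 5: 10100

Answer: fixed 10100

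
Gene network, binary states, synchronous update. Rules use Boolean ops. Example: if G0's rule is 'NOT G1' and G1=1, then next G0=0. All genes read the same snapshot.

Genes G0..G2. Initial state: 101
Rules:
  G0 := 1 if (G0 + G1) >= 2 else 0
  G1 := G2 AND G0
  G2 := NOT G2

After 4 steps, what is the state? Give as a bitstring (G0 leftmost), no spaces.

Step 1: G0=(1+0>=2)=0 G1=G2&G0=1&1=1 G2=NOT G2=NOT 1=0 -> 010
Step 2: G0=(0+1>=2)=0 G1=G2&G0=0&0=0 G2=NOT G2=NOT 0=1 -> 001
Step 3: G0=(0+0>=2)=0 G1=G2&G0=1&0=0 G2=NOT G2=NOT 1=0 -> 000
Step 4: G0=(0+0>=2)=0 G1=G2&G0=0&0=0 G2=NOT G2=NOT 0=1 -> 001

001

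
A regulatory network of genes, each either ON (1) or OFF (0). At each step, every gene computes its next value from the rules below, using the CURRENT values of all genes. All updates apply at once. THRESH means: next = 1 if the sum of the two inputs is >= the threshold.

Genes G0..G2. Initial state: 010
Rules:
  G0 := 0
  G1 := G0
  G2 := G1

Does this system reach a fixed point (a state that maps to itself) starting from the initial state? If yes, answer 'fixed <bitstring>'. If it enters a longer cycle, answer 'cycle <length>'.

Step 0: 010
Step 1: G0=0(const) G1=G0=0 G2=G1=1 -> 001
Step 2: G0=0(const) G1=G0=0 G2=G1=0 -> 000
Step 3: G0=0(const) G1=G0=0 G2=G1=0 -> 000
Fixed point reached at step 2: 000

Answer: fixed 000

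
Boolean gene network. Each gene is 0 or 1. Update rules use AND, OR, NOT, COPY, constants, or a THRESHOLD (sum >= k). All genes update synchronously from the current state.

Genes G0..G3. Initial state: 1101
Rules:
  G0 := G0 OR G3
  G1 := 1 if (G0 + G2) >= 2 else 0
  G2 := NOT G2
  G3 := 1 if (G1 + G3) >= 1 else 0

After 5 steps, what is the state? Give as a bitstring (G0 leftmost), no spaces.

Step 1: G0=G0|G3=1|1=1 G1=(1+0>=2)=0 G2=NOT G2=NOT 0=1 G3=(1+1>=1)=1 -> 1011
Step 2: G0=G0|G3=1|1=1 G1=(1+1>=2)=1 G2=NOT G2=NOT 1=0 G3=(0+1>=1)=1 -> 1101
Step 3: G0=G0|G3=1|1=1 G1=(1+0>=2)=0 G2=NOT G2=NOT 0=1 G3=(1+1>=1)=1 -> 1011
Step 4: G0=G0|G3=1|1=1 G1=(1+1>=2)=1 G2=NOT G2=NOT 1=0 G3=(0+1>=1)=1 -> 1101
Step 5: G0=G0|G3=1|1=1 G1=(1+0>=2)=0 G2=NOT G2=NOT 0=1 G3=(1+1>=1)=1 -> 1011

1011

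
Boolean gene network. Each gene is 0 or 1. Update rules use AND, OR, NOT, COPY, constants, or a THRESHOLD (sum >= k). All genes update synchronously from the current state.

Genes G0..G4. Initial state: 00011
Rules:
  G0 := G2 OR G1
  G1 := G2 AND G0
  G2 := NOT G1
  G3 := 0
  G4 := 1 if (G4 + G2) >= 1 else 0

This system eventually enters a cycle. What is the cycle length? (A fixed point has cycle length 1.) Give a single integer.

Answer: 5

Derivation:
Step 0: 00011
Step 1: G0=G2|G1=0|0=0 G1=G2&G0=0&0=0 G2=NOT G1=NOT 0=1 G3=0(const) G4=(1+0>=1)=1 -> 00101
Step 2: G0=G2|G1=1|0=1 G1=G2&G0=1&0=0 G2=NOT G1=NOT 0=1 G3=0(const) G4=(1+1>=1)=1 -> 10101
Step 3: G0=G2|G1=1|0=1 G1=G2&G0=1&1=1 G2=NOT G1=NOT 0=1 G3=0(const) G4=(1+1>=1)=1 -> 11101
Step 4: G0=G2|G1=1|1=1 G1=G2&G0=1&1=1 G2=NOT G1=NOT 1=0 G3=0(const) G4=(1+1>=1)=1 -> 11001
Step 5: G0=G2|G1=0|1=1 G1=G2&G0=0&1=0 G2=NOT G1=NOT 1=0 G3=0(const) G4=(1+0>=1)=1 -> 10001
Step 6: G0=G2|G1=0|0=0 G1=G2&G0=0&1=0 G2=NOT G1=NOT 0=1 G3=0(const) G4=(1+0>=1)=1 -> 00101
State from step 6 equals state from step 1 -> cycle length 5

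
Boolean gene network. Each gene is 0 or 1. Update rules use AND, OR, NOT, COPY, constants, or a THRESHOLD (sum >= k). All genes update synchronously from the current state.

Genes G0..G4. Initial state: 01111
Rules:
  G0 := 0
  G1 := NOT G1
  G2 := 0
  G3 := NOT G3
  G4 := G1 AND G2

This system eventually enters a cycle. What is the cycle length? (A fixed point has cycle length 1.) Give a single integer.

Step 0: 01111
Step 1: G0=0(const) G1=NOT G1=NOT 1=0 G2=0(const) G3=NOT G3=NOT 1=0 G4=G1&G2=1&1=1 -> 00001
Step 2: G0=0(const) G1=NOT G1=NOT 0=1 G2=0(const) G3=NOT G3=NOT 0=1 G4=G1&G2=0&0=0 -> 01010
Step 3: G0=0(const) G1=NOT G1=NOT 1=0 G2=0(const) G3=NOT G3=NOT 1=0 G4=G1&G2=1&0=0 -> 00000
Step 4: G0=0(const) G1=NOT G1=NOT 0=1 G2=0(const) G3=NOT G3=NOT 0=1 G4=G1&G2=0&0=0 -> 01010
State from step 4 equals state from step 2 -> cycle length 2

Answer: 2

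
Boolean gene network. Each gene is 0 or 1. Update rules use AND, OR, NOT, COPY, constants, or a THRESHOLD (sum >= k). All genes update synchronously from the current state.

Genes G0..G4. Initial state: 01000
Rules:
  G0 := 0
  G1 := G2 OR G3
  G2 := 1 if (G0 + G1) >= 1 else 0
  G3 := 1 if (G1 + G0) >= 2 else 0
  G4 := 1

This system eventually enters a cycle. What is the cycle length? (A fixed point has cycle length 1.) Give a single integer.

Step 0: 01000
Step 1: G0=0(const) G1=G2|G3=0|0=0 G2=(0+1>=1)=1 G3=(1+0>=2)=0 G4=1(const) -> 00101
Step 2: G0=0(const) G1=G2|G3=1|0=1 G2=(0+0>=1)=0 G3=(0+0>=2)=0 G4=1(const) -> 01001
Step 3: G0=0(const) G1=G2|G3=0|0=0 G2=(0+1>=1)=1 G3=(1+0>=2)=0 G4=1(const) -> 00101
State from step 3 equals state from step 1 -> cycle length 2

Answer: 2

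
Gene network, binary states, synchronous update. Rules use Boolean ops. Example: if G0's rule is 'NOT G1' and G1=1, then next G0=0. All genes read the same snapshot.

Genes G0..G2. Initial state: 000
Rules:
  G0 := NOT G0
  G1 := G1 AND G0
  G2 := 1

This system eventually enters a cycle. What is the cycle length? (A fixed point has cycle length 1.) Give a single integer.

Step 0: 000
Step 1: G0=NOT G0=NOT 0=1 G1=G1&G0=0&0=0 G2=1(const) -> 101
Step 2: G0=NOT G0=NOT 1=0 G1=G1&G0=0&1=0 G2=1(const) -> 001
Step 3: G0=NOT G0=NOT 0=1 G1=G1&G0=0&0=0 G2=1(const) -> 101
State from step 3 equals state from step 1 -> cycle length 2

Answer: 2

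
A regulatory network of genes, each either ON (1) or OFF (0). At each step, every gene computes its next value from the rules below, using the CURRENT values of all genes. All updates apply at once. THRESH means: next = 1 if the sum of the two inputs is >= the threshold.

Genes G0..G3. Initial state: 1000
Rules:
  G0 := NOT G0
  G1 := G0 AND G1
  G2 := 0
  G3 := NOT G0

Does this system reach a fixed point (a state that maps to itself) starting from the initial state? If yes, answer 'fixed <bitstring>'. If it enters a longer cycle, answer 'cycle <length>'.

Answer: cycle 2

Derivation:
Step 0: 1000
Step 1: G0=NOT G0=NOT 1=0 G1=G0&G1=1&0=0 G2=0(const) G3=NOT G0=NOT 1=0 -> 0000
Step 2: G0=NOT G0=NOT 0=1 G1=G0&G1=0&0=0 G2=0(const) G3=NOT G0=NOT 0=1 -> 1001
Step 3: G0=NOT G0=NOT 1=0 G1=G0&G1=1&0=0 G2=0(const) G3=NOT G0=NOT 1=0 -> 0000
Cycle of length 2 starting at step 1 -> no fixed point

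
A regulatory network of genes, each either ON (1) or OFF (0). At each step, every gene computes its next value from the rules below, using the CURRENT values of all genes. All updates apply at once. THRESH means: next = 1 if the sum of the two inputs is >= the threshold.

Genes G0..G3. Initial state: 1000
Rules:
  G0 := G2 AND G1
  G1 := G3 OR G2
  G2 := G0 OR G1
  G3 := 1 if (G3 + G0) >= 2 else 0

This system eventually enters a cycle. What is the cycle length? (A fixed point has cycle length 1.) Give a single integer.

Answer: 2

Derivation:
Step 0: 1000
Step 1: G0=G2&G1=0&0=0 G1=G3|G2=0|0=0 G2=G0|G1=1|0=1 G3=(0+1>=2)=0 -> 0010
Step 2: G0=G2&G1=1&0=0 G1=G3|G2=0|1=1 G2=G0|G1=0|0=0 G3=(0+0>=2)=0 -> 0100
Step 3: G0=G2&G1=0&1=0 G1=G3|G2=0|0=0 G2=G0|G1=0|1=1 G3=(0+0>=2)=0 -> 0010
State from step 3 equals state from step 1 -> cycle length 2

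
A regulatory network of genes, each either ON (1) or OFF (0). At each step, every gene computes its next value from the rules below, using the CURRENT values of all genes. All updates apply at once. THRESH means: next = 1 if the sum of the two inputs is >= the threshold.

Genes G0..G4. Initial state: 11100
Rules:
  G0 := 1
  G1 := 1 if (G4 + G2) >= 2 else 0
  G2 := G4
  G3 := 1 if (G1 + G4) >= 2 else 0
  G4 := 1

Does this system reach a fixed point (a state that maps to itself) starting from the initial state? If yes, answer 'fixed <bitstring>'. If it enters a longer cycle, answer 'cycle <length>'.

Answer: fixed 11111

Derivation:
Step 0: 11100
Step 1: G0=1(const) G1=(0+1>=2)=0 G2=G4=0 G3=(1+0>=2)=0 G4=1(const) -> 10001
Step 2: G0=1(const) G1=(1+0>=2)=0 G2=G4=1 G3=(0+1>=2)=0 G4=1(const) -> 10101
Step 3: G0=1(const) G1=(1+1>=2)=1 G2=G4=1 G3=(0+1>=2)=0 G4=1(const) -> 11101
Step 4: G0=1(const) G1=(1+1>=2)=1 G2=G4=1 G3=(1+1>=2)=1 G4=1(const) -> 11111
Step 5: G0=1(const) G1=(1+1>=2)=1 G2=G4=1 G3=(1+1>=2)=1 G4=1(const) -> 11111
Fixed point reached at step 4: 11111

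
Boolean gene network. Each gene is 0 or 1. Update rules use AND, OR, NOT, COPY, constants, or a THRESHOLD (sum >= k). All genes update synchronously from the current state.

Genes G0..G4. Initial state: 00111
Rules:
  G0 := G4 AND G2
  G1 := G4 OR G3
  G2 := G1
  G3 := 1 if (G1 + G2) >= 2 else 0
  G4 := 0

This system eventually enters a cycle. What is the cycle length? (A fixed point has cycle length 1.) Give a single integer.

Step 0: 00111
Step 1: G0=G4&G2=1&1=1 G1=G4|G3=1|1=1 G2=G1=0 G3=(0+1>=2)=0 G4=0(const) -> 11000
Step 2: G0=G4&G2=0&0=0 G1=G4|G3=0|0=0 G2=G1=1 G3=(1+0>=2)=0 G4=0(const) -> 00100
Step 3: G0=G4&G2=0&1=0 G1=G4|G3=0|0=0 G2=G1=0 G3=(0+1>=2)=0 G4=0(const) -> 00000
Step 4: G0=G4&G2=0&0=0 G1=G4|G3=0|0=0 G2=G1=0 G3=(0+0>=2)=0 G4=0(const) -> 00000
State from step 4 equals state from step 3 -> cycle length 1

Answer: 1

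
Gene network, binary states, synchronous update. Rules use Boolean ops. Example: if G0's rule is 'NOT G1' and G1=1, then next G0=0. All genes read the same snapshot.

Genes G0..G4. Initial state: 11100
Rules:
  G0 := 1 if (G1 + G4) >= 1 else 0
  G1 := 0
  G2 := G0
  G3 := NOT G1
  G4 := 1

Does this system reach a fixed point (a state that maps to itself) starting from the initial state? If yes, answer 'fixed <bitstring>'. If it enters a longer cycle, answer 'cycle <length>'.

Answer: fixed 10111

Derivation:
Step 0: 11100
Step 1: G0=(1+0>=1)=1 G1=0(const) G2=G0=1 G3=NOT G1=NOT 1=0 G4=1(const) -> 10101
Step 2: G0=(0+1>=1)=1 G1=0(const) G2=G0=1 G3=NOT G1=NOT 0=1 G4=1(const) -> 10111
Step 3: G0=(0+1>=1)=1 G1=0(const) G2=G0=1 G3=NOT G1=NOT 0=1 G4=1(const) -> 10111
Fixed point reached at step 2: 10111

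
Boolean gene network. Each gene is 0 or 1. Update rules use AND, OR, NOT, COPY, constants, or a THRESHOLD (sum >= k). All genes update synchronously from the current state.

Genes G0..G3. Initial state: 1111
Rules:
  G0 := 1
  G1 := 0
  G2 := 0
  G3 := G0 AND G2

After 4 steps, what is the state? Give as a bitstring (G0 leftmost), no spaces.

Step 1: G0=1(const) G1=0(const) G2=0(const) G3=G0&G2=1&1=1 -> 1001
Step 2: G0=1(const) G1=0(const) G2=0(const) G3=G0&G2=1&0=0 -> 1000
Step 3: G0=1(const) G1=0(const) G2=0(const) G3=G0&G2=1&0=0 -> 1000
Step 4: G0=1(const) G1=0(const) G2=0(const) G3=G0&G2=1&0=0 -> 1000

1000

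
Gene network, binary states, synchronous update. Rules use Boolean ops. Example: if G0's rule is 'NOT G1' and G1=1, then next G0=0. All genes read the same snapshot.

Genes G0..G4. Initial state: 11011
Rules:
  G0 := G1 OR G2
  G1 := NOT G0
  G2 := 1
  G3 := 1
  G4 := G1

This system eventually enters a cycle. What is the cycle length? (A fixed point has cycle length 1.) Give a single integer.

Step 0: 11011
Step 1: G0=G1|G2=1|0=1 G1=NOT G0=NOT 1=0 G2=1(const) G3=1(const) G4=G1=1 -> 10111
Step 2: G0=G1|G2=0|1=1 G1=NOT G0=NOT 1=0 G2=1(const) G3=1(const) G4=G1=0 -> 10110
Step 3: G0=G1|G2=0|1=1 G1=NOT G0=NOT 1=0 G2=1(const) G3=1(const) G4=G1=0 -> 10110
State from step 3 equals state from step 2 -> cycle length 1

Answer: 1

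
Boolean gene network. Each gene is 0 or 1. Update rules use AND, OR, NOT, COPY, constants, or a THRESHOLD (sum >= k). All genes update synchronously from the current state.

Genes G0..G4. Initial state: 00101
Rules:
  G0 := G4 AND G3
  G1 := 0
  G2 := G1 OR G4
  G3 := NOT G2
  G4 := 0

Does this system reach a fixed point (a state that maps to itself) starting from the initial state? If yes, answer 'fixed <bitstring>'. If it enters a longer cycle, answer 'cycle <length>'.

Step 0: 00101
Step 1: G0=G4&G3=1&0=0 G1=0(const) G2=G1|G4=0|1=1 G3=NOT G2=NOT 1=0 G4=0(const) -> 00100
Step 2: G0=G4&G3=0&0=0 G1=0(const) G2=G1|G4=0|0=0 G3=NOT G2=NOT 1=0 G4=0(const) -> 00000
Step 3: G0=G4&G3=0&0=0 G1=0(const) G2=G1|G4=0|0=0 G3=NOT G2=NOT 0=1 G4=0(const) -> 00010
Step 4: G0=G4&G3=0&1=0 G1=0(const) G2=G1|G4=0|0=0 G3=NOT G2=NOT 0=1 G4=0(const) -> 00010
Fixed point reached at step 3: 00010

Answer: fixed 00010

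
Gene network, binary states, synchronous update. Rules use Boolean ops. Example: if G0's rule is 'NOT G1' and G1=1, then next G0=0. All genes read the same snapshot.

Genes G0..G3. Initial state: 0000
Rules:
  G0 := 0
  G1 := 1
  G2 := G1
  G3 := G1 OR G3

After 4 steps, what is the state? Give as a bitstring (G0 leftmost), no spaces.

Step 1: G0=0(const) G1=1(const) G2=G1=0 G3=G1|G3=0|0=0 -> 0100
Step 2: G0=0(const) G1=1(const) G2=G1=1 G3=G1|G3=1|0=1 -> 0111
Step 3: G0=0(const) G1=1(const) G2=G1=1 G3=G1|G3=1|1=1 -> 0111
Step 4: G0=0(const) G1=1(const) G2=G1=1 G3=G1|G3=1|1=1 -> 0111

0111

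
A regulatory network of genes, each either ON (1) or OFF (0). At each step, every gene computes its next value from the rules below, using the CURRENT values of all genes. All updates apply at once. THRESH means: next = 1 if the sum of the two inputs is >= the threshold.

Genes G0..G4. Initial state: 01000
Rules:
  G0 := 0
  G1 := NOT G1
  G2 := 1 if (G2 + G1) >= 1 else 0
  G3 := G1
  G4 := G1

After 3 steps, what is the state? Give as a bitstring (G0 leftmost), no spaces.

Step 1: G0=0(const) G1=NOT G1=NOT 1=0 G2=(0+1>=1)=1 G3=G1=1 G4=G1=1 -> 00111
Step 2: G0=0(const) G1=NOT G1=NOT 0=1 G2=(1+0>=1)=1 G3=G1=0 G4=G1=0 -> 01100
Step 3: G0=0(const) G1=NOT G1=NOT 1=0 G2=(1+1>=1)=1 G3=G1=1 G4=G1=1 -> 00111

00111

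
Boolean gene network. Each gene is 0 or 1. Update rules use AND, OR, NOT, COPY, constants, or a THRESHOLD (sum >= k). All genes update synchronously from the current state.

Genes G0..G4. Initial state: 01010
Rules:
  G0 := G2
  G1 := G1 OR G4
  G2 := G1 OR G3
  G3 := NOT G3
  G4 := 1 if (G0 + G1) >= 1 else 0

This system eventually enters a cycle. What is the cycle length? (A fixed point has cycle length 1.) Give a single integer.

Step 0: 01010
Step 1: G0=G2=0 G1=G1|G4=1|0=1 G2=G1|G3=1|1=1 G3=NOT G3=NOT 1=0 G4=(0+1>=1)=1 -> 01101
Step 2: G0=G2=1 G1=G1|G4=1|1=1 G2=G1|G3=1|0=1 G3=NOT G3=NOT 0=1 G4=(0+1>=1)=1 -> 11111
Step 3: G0=G2=1 G1=G1|G4=1|1=1 G2=G1|G3=1|1=1 G3=NOT G3=NOT 1=0 G4=(1+1>=1)=1 -> 11101
Step 4: G0=G2=1 G1=G1|G4=1|1=1 G2=G1|G3=1|0=1 G3=NOT G3=NOT 0=1 G4=(1+1>=1)=1 -> 11111
State from step 4 equals state from step 2 -> cycle length 2

Answer: 2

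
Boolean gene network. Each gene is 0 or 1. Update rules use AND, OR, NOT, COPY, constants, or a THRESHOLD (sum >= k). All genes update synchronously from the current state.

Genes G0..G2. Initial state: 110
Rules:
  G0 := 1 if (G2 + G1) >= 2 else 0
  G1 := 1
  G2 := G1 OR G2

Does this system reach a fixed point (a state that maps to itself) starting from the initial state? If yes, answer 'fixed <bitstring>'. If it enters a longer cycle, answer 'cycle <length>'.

Answer: fixed 111

Derivation:
Step 0: 110
Step 1: G0=(0+1>=2)=0 G1=1(const) G2=G1|G2=1|0=1 -> 011
Step 2: G0=(1+1>=2)=1 G1=1(const) G2=G1|G2=1|1=1 -> 111
Step 3: G0=(1+1>=2)=1 G1=1(const) G2=G1|G2=1|1=1 -> 111
Fixed point reached at step 2: 111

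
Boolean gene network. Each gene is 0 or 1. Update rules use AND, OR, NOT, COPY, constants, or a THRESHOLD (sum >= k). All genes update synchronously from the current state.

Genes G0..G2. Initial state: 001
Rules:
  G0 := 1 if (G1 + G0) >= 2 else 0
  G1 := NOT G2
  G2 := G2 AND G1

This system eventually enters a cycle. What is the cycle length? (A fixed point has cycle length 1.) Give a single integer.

Step 0: 001
Step 1: G0=(0+0>=2)=0 G1=NOT G2=NOT 1=0 G2=G2&G1=1&0=0 -> 000
Step 2: G0=(0+0>=2)=0 G1=NOT G2=NOT 0=1 G2=G2&G1=0&0=0 -> 010
Step 3: G0=(1+0>=2)=0 G1=NOT G2=NOT 0=1 G2=G2&G1=0&1=0 -> 010
State from step 3 equals state from step 2 -> cycle length 1

Answer: 1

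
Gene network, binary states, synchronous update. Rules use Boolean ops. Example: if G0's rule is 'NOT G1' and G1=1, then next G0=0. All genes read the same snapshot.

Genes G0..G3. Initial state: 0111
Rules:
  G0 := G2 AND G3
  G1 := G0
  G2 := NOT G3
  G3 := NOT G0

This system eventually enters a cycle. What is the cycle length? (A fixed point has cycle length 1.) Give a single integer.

Step 0: 0111
Step 1: G0=G2&G3=1&1=1 G1=G0=0 G2=NOT G3=NOT 1=0 G3=NOT G0=NOT 0=1 -> 1001
Step 2: G0=G2&G3=0&1=0 G1=G0=1 G2=NOT G3=NOT 1=0 G3=NOT G0=NOT 1=0 -> 0100
Step 3: G0=G2&G3=0&0=0 G1=G0=0 G2=NOT G3=NOT 0=1 G3=NOT G0=NOT 0=1 -> 0011
Step 4: G0=G2&G3=1&1=1 G1=G0=0 G2=NOT G3=NOT 1=0 G3=NOT G0=NOT 0=1 -> 1001
State from step 4 equals state from step 1 -> cycle length 3

Answer: 3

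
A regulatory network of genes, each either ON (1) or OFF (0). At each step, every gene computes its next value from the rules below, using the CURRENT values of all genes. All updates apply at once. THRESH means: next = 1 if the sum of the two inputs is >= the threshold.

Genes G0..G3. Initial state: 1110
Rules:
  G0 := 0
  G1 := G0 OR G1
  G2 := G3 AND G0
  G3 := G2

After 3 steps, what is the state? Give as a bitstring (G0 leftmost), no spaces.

Step 1: G0=0(const) G1=G0|G1=1|1=1 G2=G3&G0=0&1=0 G3=G2=1 -> 0101
Step 2: G0=0(const) G1=G0|G1=0|1=1 G2=G3&G0=1&0=0 G3=G2=0 -> 0100
Step 3: G0=0(const) G1=G0|G1=0|1=1 G2=G3&G0=0&0=0 G3=G2=0 -> 0100

0100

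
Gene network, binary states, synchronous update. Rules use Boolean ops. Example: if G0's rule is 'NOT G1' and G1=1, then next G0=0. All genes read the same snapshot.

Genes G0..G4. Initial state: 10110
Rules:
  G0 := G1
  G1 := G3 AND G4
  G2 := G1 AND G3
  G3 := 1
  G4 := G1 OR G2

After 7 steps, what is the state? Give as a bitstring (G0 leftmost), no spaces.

Step 1: G0=G1=0 G1=G3&G4=1&0=0 G2=G1&G3=0&1=0 G3=1(const) G4=G1|G2=0|1=1 -> 00011
Step 2: G0=G1=0 G1=G3&G4=1&1=1 G2=G1&G3=0&1=0 G3=1(const) G4=G1|G2=0|0=0 -> 01010
Step 3: G0=G1=1 G1=G3&G4=1&0=0 G2=G1&G3=1&1=1 G3=1(const) G4=G1|G2=1|0=1 -> 10111
Step 4: G0=G1=0 G1=G3&G4=1&1=1 G2=G1&G3=0&1=0 G3=1(const) G4=G1|G2=0|1=1 -> 01011
Step 5: G0=G1=1 G1=G3&G4=1&1=1 G2=G1&G3=1&1=1 G3=1(const) G4=G1|G2=1|0=1 -> 11111
Step 6: G0=G1=1 G1=G3&G4=1&1=1 G2=G1&G3=1&1=1 G3=1(const) G4=G1|G2=1|1=1 -> 11111
Step 7: G0=G1=1 G1=G3&G4=1&1=1 G2=G1&G3=1&1=1 G3=1(const) G4=G1|G2=1|1=1 -> 11111

11111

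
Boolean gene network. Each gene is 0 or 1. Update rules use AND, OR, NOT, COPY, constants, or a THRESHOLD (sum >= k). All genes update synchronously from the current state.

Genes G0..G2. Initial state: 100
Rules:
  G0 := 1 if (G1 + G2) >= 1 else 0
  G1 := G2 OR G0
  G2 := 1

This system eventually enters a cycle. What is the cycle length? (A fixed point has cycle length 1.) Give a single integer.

Answer: 1

Derivation:
Step 0: 100
Step 1: G0=(0+0>=1)=0 G1=G2|G0=0|1=1 G2=1(const) -> 011
Step 2: G0=(1+1>=1)=1 G1=G2|G0=1|0=1 G2=1(const) -> 111
Step 3: G0=(1+1>=1)=1 G1=G2|G0=1|1=1 G2=1(const) -> 111
State from step 3 equals state from step 2 -> cycle length 1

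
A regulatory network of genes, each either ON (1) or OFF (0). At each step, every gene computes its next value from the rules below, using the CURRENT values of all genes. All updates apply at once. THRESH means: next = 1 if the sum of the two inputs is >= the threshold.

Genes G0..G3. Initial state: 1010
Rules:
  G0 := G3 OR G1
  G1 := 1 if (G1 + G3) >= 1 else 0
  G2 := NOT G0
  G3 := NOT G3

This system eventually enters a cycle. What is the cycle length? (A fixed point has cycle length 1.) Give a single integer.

Step 0: 1010
Step 1: G0=G3|G1=0|0=0 G1=(0+0>=1)=0 G2=NOT G0=NOT 1=0 G3=NOT G3=NOT 0=1 -> 0001
Step 2: G0=G3|G1=1|0=1 G1=(0+1>=1)=1 G2=NOT G0=NOT 0=1 G3=NOT G3=NOT 1=0 -> 1110
Step 3: G0=G3|G1=0|1=1 G1=(1+0>=1)=1 G2=NOT G0=NOT 1=0 G3=NOT G3=NOT 0=1 -> 1101
Step 4: G0=G3|G1=1|1=1 G1=(1+1>=1)=1 G2=NOT G0=NOT 1=0 G3=NOT G3=NOT 1=0 -> 1100
Step 5: G0=G3|G1=0|1=1 G1=(1+0>=1)=1 G2=NOT G0=NOT 1=0 G3=NOT G3=NOT 0=1 -> 1101
State from step 5 equals state from step 3 -> cycle length 2

Answer: 2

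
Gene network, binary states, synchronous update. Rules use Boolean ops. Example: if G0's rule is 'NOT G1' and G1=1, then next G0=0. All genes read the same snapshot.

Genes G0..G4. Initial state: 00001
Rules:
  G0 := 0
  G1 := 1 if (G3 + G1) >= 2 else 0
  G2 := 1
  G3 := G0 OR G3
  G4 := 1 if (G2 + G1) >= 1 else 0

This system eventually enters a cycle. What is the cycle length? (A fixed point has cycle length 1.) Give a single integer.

Step 0: 00001
Step 1: G0=0(const) G1=(0+0>=2)=0 G2=1(const) G3=G0|G3=0|0=0 G4=(0+0>=1)=0 -> 00100
Step 2: G0=0(const) G1=(0+0>=2)=0 G2=1(const) G3=G0|G3=0|0=0 G4=(1+0>=1)=1 -> 00101
Step 3: G0=0(const) G1=(0+0>=2)=0 G2=1(const) G3=G0|G3=0|0=0 G4=(1+0>=1)=1 -> 00101
State from step 3 equals state from step 2 -> cycle length 1

Answer: 1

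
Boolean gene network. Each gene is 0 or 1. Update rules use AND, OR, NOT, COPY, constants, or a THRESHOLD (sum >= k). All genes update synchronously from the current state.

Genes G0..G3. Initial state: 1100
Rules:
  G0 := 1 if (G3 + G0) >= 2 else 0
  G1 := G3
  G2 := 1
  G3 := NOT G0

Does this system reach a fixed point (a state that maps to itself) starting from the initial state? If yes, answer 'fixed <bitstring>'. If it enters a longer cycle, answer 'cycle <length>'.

Answer: fixed 0111

Derivation:
Step 0: 1100
Step 1: G0=(0+1>=2)=0 G1=G3=0 G2=1(const) G3=NOT G0=NOT 1=0 -> 0010
Step 2: G0=(0+0>=2)=0 G1=G3=0 G2=1(const) G3=NOT G0=NOT 0=1 -> 0011
Step 3: G0=(1+0>=2)=0 G1=G3=1 G2=1(const) G3=NOT G0=NOT 0=1 -> 0111
Step 4: G0=(1+0>=2)=0 G1=G3=1 G2=1(const) G3=NOT G0=NOT 0=1 -> 0111
Fixed point reached at step 3: 0111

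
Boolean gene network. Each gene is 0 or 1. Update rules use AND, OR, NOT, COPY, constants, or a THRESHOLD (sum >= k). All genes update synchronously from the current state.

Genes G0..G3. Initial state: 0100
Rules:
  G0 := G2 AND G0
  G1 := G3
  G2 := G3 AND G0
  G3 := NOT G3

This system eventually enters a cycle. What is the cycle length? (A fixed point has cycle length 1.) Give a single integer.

Step 0: 0100
Step 1: G0=G2&G0=0&0=0 G1=G3=0 G2=G3&G0=0&0=0 G3=NOT G3=NOT 0=1 -> 0001
Step 2: G0=G2&G0=0&0=0 G1=G3=1 G2=G3&G0=1&0=0 G3=NOT G3=NOT 1=0 -> 0100
State from step 2 equals state from step 0 -> cycle length 2

Answer: 2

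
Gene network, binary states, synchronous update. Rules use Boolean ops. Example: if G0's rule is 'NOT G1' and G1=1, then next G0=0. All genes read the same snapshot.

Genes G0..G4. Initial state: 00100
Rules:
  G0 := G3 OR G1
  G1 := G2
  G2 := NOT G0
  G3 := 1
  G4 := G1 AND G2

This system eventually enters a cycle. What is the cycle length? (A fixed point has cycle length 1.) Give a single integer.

Step 0: 00100
Step 1: G0=G3|G1=0|0=0 G1=G2=1 G2=NOT G0=NOT 0=1 G3=1(const) G4=G1&G2=0&1=0 -> 01110
Step 2: G0=G3|G1=1|1=1 G1=G2=1 G2=NOT G0=NOT 0=1 G3=1(const) G4=G1&G2=1&1=1 -> 11111
Step 3: G0=G3|G1=1|1=1 G1=G2=1 G2=NOT G0=NOT 1=0 G3=1(const) G4=G1&G2=1&1=1 -> 11011
Step 4: G0=G3|G1=1|1=1 G1=G2=0 G2=NOT G0=NOT 1=0 G3=1(const) G4=G1&G2=1&0=0 -> 10010
Step 5: G0=G3|G1=1|0=1 G1=G2=0 G2=NOT G0=NOT 1=0 G3=1(const) G4=G1&G2=0&0=0 -> 10010
State from step 5 equals state from step 4 -> cycle length 1

Answer: 1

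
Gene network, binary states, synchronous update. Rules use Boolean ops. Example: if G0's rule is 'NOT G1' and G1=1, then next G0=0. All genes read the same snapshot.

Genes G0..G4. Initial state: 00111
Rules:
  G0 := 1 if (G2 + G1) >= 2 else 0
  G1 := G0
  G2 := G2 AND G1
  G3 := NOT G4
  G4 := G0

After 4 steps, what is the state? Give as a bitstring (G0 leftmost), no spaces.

Step 1: G0=(1+0>=2)=0 G1=G0=0 G2=G2&G1=1&0=0 G3=NOT G4=NOT 1=0 G4=G0=0 -> 00000
Step 2: G0=(0+0>=2)=0 G1=G0=0 G2=G2&G1=0&0=0 G3=NOT G4=NOT 0=1 G4=G0=0 -> 00010
Step 3: G0=(0+0>=2)=0 G1=G0=0 G2=G2&G1=0&0=0 G3=NOT G4=NOT 0=1 G4=G0=0 -> 00010
Step 4: G0=(0+0>=2)=0 G1=G0=0 G2=G2&G1=0&0=0 G3=NOT G4=NOT 0=1 G4=G0=0 -> 00010

00010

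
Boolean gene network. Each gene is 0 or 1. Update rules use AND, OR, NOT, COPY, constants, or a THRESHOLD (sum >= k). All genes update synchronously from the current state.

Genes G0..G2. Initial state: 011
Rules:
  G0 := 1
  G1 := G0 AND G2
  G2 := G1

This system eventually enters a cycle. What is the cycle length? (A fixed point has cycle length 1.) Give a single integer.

Step 0: 011
Step 1: G0=1(const) G1=G0&G2=0&1=0 G2=G1=1 -> 101
Step 2: G0=1(const) G1=G0&G2=1&1=1 G2=G1=0 -> 110
Step 3: G0=1(const) G1=G0&G2=1&0=0 G2=G1=1 -> 101
State from step 3 equals state from step 1 -> cycle length 2

Answer: 2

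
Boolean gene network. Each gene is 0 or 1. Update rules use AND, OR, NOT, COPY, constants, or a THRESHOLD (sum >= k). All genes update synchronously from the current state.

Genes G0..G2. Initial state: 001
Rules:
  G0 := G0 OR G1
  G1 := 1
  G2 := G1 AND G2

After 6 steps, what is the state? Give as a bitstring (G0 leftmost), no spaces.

Step 1: G0=G0|G1=0|0=0 G1=1(const) G2=G1&G2=0&1=0 -> 010
Step 2: G0=G0|G1=0|1=1 G1=1(const) G2=G1&G2=1&0=0 -> 110
Step 3: G0=G0|G1=1|1=1 G1=1(const) G2=G1&G2=1&0=0 -> 110
Step 4: G0=G0|G1=1|1=1 G1=1(const) G2=G1&G2=1&0=0 -> 110
Step 5: G0=G0|G1=1|1=1 G1=1(const) G2=G1&G2=1&0=0 -> 110
Step 6: G0=G0|G1=1|1=1 G1=1(const) G2=G1&G2=1&0=0 -> 110

110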